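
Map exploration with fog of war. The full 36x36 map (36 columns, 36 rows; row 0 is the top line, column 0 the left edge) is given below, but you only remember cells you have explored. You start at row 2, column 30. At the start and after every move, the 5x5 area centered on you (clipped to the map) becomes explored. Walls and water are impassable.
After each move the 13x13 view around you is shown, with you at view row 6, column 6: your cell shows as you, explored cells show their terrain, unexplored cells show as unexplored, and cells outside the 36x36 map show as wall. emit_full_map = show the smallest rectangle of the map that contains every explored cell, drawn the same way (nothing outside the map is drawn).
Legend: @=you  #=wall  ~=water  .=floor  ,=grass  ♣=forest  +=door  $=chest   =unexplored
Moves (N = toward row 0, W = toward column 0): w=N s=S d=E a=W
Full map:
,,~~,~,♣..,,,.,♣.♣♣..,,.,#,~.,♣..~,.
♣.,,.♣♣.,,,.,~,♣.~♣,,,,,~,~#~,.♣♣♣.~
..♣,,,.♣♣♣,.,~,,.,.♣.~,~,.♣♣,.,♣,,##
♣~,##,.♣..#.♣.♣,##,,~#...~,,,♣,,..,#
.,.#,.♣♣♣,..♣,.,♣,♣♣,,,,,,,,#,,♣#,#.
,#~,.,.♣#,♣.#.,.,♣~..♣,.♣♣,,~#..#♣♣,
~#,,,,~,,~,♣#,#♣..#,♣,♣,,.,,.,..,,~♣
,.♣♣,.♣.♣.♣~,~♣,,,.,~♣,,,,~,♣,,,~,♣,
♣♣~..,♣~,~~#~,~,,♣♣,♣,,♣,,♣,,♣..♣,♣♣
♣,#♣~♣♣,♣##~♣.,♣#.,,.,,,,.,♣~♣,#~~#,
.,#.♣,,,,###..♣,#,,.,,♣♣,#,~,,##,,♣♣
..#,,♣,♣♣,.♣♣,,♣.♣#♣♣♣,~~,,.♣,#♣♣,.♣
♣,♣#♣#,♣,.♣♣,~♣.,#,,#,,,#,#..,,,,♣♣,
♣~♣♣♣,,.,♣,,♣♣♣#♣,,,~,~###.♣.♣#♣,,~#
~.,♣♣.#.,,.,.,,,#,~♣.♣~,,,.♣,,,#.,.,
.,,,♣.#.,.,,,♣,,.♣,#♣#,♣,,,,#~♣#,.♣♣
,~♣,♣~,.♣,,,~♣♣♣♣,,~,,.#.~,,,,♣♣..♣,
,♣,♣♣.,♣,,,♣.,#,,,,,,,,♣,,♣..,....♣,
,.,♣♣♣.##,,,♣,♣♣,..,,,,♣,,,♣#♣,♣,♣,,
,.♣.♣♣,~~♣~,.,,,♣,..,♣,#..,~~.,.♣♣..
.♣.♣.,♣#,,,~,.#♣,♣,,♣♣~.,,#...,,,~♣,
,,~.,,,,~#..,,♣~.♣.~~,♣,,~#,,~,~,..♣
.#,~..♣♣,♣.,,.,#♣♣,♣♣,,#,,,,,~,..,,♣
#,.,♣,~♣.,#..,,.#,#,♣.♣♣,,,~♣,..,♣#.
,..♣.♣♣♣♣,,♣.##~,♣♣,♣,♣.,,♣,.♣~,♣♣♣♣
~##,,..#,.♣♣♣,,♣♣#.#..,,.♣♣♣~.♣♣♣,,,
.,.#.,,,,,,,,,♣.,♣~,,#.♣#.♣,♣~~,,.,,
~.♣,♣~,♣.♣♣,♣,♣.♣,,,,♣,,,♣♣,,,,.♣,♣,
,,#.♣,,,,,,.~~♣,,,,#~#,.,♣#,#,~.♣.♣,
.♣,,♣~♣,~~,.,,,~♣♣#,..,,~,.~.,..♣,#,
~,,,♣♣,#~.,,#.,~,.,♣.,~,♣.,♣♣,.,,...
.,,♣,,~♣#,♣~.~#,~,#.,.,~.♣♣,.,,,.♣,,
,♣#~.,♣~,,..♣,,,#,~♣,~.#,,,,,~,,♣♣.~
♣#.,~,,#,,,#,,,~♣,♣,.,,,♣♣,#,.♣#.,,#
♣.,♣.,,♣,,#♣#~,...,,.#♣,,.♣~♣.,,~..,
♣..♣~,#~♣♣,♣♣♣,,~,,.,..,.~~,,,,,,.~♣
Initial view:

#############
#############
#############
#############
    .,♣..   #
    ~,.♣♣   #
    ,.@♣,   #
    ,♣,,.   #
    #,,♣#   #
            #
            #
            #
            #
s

#############
#############
#############
    .,♣..   #
    ~,.♣♣   #
    ,.,♣,   #
    ,♣@,.   #
    #,,♣#   #
    ~#..#   #
            #
            #
            #
            #

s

#############
#############
    .,♣..   #
    ~,.♣♣   #
    ,.,♣,   #
    ,♣,,.   #
    #,@♣#   #
    ~#..#   #
    .,..,   #
            #
            #
            #
            #

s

#############
    .,♣..   #
    ~,.♣♣   #
    ,.,♣,   #
    ,♣,,.   #
    #,,♣#   #
    ~#@.#   #
    .,..,   #
    ♣,,,~   #
            #
            #
            #
            #

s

    .,♣..   #
    ~,.♣♣   #
    ,.,♣,   #
    ,♣,,.   #
    #,,♣#   #
    ~#..#   #
    .,@.,   #
    ♣,,,~   #
    ,♣..♣   #
            #
            #
            #
            #

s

    ~,.♣♣   #
    ,.,♣,   #
    ,♣,,.   #
    #,,♣#   #
    ~#..#   #
    .,..,   #
    ♣,@,~   #
    ,♣..♣   #
    ~♣,#~   #
            #
            #
            #
            #

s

    ,.,♣,   #
    ,♣,,.   #
    #,,♣#   #
    ~#..#   #
    .,..,   #
    ♣,,,~   #
    ,♣@.♣   #
    ~♣,#~   #
    ,,##,   #
            #
            #
            #
            #

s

    ,♣,,.   #
    #,,♣#   #
    ~#..#   #
    .,..,   #
    ♣,,,~   #
    ,♣..♣   #
    ~♣@#~   #
    ,,##,   #
    ♣,#♣♣   #
            #
            #
            #
            #

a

     ,♣,,.   
     #,,♣#   
     ~#..#   
     .,..,   
    ,♣,,,~   
    ,,♣..♣   
    ♣~@,#~   
    ~,,##,   
    .♣,#♣♣   
             
             
             
             

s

     #,,♣#   
     ~#..#   
     .,..,   
    ,♣,,,~   
    ,,♣..♣   
    ♣~♣,#~   
    ~,@##,   
    .♣,#♣♣   
    ..,,,    
             
             
             
             

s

     ~#..#   
     .,..,   
    ,♣,,,~   
    ,,♣..♣   
    ♣~♣,#~   
    ~,,##,   
    .♣@#♣♣   
    ..,,,    
    ♣.♣#♣    
             
             
             
             

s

     .,..,   
    ,♣,,,~   
    ,,♣..♣   
    ♣~♣,#~   
    ~,,##,   
    .♣,#♣♣   
    ..@,,    
    ♣.♣#♣    
    ♣,,,#    
             
             
             
             

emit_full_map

 .,♣..
 ~,.♣♣
 ,.,♣,
 ,♣,,.
 #,,♣#
 ~#..#
 .,..,
,♣,,,~
,,♣..♣
♣~♣,#~
~,,##,
.♣,#♣♣
..@,, 
♣.♣#♣ 
♣,,,# 

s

    ,♣,,,~   
    ,,♣..♣   
    ♣~♣,#~   
    ~,,##,   
    .♣,#♣♣   
    ..,,,    
    ♣.@#♣    
    ♣,,,#    
    ,#~♣#    
             
             
             
             

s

    ,,♣..♣   
    ♣~♣,#~   
    ~,,##,   
    .♣,#♣♣   
    ..,,,    
    ♣.♣#♣    
    ♣,@,#    
    ,#~♣#    
    ,,,♣♣    
             
             
             
             

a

     ,,♣..♣  
     ♣~♣,#~  
     ~,,##,  
     .♣,#♣♣  
    #..,,,   
    .♣.♣#♣   
    .♣@,,#   
    ,,#~♣#   
    ,,,,♣♣   
             
             
             
             

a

      ,,♣..♣ 
      ♣~♣,#~ 
      ~,,##, 
      .♣,#♣♣ 
    ,#..,,,  
    #.♣.♣#♣  
    ,.@,,,#  
    ,,,#~♣#  
    ~,,,,♣♣  
             
             
             
             

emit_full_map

   .,♣..
   ~,.♣♣
   ,.,♣,
   ,♣,,.
   #,,♣#
   ~#..#
   .,..,
  ,♣,,,~
  ,,♣..♣
  ♣~♣,#~
  ~,,##,
  .♣,#♣♣
,#..,,, 
#.♣.♣#♣ 
,.@,,,# 
,,,#~♣# 
~,,,,♣♣ 

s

      ♣~♣,#~ 
      ~,,##, 
      .♣,#♣♣ 
    ,#..,,,  
    #.♣.♣#♣  
    ,.♣,,,#  
    ,,@#~♣#  
    ~,,,,♣♣  
    ,♣..,    
             
             
             
             

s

      ~,,##, 
      .♣,#♣♣ 
    ,#..,,,  
    #.♣.♣#♣  
    ,.♣,,,#  
    ,,,#~♣#  
    ~,@,,♣♣  
    ,♣..,    
    ,,♣#♣    
             
             
             
             

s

      .♣,#♣♣ 
    ,#..,,,  
    #.♣.♣#♣  
    ,.♣,,,#  
    ,,,#~♣#  
    ~,,,,♣♣  
    ,♣@.,    
    ,,♣#♣    
    .,~~.    
             
             
             
             

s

    ,#..,,,  
    #.♣.♣#♣  
    ,.♣,,,#  
    ,,,#~♣#  
    ~,,,,♣♣  
    ,♣..,    
    ,,@#♣    
    .,~~.    
    ,#...    
             
             
             
             

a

     ,#..,,, 
     #.♣.♣#♣ 
     ,.♣,,,# 
     ,,,#~♣# 
    .~,,,,♣♣ 
    ,,♣..,   
    ,,@♣#♣   
    ..,~~.   
    ,,#...   
             
             
             
             

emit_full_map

    .,♣..
    ~,.♣♣
    ,.,♣,
    ,♣,,.
    #,,♣#
    ~#..#
    .,..,
   ,♣,,,~
   ,,♣..♣
   ♣~♣,#~
   ~,,##,
   .♣,#♣♣
 ,#..,,, 
 #.♣.♣#♣ 
 ,.♣,,,# 
 ,,,#~♣# 
.~,,,,♣♣ 
,,♣..,   
,,@♣#♣   
..,~~.   
,,#...   


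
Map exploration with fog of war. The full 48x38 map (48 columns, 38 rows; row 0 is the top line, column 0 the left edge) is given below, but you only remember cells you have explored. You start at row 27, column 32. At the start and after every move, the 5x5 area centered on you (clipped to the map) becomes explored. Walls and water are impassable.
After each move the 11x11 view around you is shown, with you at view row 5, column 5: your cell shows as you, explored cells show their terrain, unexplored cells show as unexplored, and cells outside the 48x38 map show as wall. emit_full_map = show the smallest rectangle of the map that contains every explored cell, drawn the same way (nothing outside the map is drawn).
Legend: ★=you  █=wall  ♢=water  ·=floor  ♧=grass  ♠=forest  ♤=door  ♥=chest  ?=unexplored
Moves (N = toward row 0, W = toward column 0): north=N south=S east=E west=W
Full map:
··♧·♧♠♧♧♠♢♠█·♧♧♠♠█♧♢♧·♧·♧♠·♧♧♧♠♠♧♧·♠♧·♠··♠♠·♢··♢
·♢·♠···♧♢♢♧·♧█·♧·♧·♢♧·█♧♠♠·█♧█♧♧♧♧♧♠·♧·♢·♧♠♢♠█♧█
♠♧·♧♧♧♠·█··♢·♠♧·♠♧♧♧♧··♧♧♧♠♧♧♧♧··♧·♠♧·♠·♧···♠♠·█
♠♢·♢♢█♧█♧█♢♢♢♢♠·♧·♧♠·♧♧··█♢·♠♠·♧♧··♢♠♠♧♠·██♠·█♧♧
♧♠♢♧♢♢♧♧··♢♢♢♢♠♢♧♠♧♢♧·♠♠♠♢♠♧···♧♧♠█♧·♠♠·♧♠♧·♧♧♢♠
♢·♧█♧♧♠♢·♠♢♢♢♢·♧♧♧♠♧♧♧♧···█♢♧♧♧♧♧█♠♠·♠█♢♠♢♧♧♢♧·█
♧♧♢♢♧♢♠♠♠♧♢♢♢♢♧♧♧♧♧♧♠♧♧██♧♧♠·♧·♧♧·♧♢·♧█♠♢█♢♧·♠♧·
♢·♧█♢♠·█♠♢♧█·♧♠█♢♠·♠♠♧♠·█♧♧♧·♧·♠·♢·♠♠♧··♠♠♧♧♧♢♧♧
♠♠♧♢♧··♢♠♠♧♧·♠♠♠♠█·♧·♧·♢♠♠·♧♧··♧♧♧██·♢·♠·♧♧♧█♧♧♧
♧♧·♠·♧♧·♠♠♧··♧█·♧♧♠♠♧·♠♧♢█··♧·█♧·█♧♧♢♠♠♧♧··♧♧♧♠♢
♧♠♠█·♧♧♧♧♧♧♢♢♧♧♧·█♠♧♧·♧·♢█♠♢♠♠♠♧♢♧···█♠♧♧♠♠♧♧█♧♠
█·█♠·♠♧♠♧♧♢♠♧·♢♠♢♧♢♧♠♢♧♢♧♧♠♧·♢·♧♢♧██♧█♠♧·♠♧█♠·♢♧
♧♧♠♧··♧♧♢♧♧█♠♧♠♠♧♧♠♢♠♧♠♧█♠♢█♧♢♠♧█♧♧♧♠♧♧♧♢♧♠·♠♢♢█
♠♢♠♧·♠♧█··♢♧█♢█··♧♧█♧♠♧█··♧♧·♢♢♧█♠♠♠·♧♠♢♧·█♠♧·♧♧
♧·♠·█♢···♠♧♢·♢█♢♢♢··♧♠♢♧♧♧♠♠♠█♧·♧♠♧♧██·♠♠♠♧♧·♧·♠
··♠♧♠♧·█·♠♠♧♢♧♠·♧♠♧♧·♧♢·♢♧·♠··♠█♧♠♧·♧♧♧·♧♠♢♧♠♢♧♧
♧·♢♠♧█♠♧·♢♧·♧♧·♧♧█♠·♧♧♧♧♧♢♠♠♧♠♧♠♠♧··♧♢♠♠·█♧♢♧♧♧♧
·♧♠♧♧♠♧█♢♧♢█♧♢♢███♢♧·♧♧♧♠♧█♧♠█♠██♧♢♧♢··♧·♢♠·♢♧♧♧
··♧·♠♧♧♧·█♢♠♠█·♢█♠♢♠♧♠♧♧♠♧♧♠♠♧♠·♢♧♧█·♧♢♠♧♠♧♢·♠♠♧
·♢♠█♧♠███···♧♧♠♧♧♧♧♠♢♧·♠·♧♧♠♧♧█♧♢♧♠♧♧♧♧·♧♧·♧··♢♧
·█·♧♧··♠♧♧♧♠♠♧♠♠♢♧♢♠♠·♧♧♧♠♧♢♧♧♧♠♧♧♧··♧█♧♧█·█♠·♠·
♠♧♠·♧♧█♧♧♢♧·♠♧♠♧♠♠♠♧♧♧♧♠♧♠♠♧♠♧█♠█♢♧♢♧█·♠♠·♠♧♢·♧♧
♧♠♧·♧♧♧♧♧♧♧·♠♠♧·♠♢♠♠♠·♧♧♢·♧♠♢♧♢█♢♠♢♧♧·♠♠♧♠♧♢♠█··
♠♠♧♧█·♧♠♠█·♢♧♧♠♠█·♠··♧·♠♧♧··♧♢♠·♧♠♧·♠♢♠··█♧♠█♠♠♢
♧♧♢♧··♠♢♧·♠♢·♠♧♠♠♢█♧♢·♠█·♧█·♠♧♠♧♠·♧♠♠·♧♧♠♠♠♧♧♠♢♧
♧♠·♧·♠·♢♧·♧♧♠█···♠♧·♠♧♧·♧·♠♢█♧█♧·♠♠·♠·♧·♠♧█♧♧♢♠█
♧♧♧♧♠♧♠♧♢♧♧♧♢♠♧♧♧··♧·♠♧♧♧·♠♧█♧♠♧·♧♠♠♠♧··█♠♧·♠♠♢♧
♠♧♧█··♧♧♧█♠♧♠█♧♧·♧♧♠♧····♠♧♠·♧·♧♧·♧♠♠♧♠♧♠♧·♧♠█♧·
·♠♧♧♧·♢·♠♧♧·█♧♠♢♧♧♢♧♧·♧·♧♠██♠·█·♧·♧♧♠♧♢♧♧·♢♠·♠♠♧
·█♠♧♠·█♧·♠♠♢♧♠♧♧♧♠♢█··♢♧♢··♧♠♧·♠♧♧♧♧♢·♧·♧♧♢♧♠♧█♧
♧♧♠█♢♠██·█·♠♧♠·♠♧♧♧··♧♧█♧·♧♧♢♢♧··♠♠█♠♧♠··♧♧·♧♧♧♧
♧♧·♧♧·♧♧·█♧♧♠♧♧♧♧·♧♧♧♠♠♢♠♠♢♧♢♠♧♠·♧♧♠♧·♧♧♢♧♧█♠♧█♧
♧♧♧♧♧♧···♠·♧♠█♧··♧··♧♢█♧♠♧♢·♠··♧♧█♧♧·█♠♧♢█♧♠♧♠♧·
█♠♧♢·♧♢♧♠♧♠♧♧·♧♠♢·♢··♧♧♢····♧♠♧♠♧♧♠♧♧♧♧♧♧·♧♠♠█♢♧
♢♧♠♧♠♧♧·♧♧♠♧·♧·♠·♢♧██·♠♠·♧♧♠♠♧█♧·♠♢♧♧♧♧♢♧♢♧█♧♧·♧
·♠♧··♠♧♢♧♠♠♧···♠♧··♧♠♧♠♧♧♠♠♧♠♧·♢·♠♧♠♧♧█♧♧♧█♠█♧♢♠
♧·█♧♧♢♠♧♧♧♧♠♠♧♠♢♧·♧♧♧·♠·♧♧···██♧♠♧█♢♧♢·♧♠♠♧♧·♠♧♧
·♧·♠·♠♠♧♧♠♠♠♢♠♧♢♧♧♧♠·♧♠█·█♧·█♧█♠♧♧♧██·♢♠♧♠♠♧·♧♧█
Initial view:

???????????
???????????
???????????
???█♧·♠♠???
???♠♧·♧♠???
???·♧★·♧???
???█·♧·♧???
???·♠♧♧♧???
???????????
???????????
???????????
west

???????????
???????????
???????????
???♧█♧·♠♠??
???♧♠♧·♧♠??
???♧·★♧·♧??
???·█·♧·♧??
???♧·♠♧♧♧??
???????????
???????????
???????????

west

???????????
???????????
???????????
???█♧█♧·♠♠?
???█♧♠♧·♧♠?
???·♧★♧♧·♧?
???♠·█·♧·♧?
???♠♧·♠♧♧♧?
???????????
???????????
???????????

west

???????????
???????????
???????????
???♢█♧█♧·♠♠
???♧█♧♠♧·♧♠
???♠·★·♧♧·♧
???█♠·█·♧·♧
???♧♠♧·♠♧♧♧
???????????
???????????
???????????

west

???????????
???????????
???????????
???♠♢█♧█♧·♠
???♠♧█♧♠♧·♧
???♧♠★♧·♧♧·
???██♠·█·♧·
???·♧♠♧·♠♧♧
???????????
???????????
???????????

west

???????????
???????????
???????????
???·♠♢█♧█♧·
???·♠♧█♧♠♧·
???♠♧★·♧·♧♧
???♠██♠·█·♧
???··♧♠♧·♠♧
???????????
???????????
???????????

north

???????????
???????????
???????????
???♧█·♠♧???
???·♠♢█♧█♧·
???·♠★█♧♠♧·
???♠♧♠·♧·♧♧
???♠██♠·█·♧
???··♧♠♧·♠♧
???????????
???????????

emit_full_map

♧█·♠♧?????
·♠♢█♧█♧·♠♠
·♠★█♧♠♧·♧♠
♠♧♠·♧·♧♧·♧
♠██♠·█·♧·♧
··♧♠♧·♠♧♧♧

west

???????????
???????????
???????????
???·♧█·♠♧??
???♧·♠♢█♧█♧
???♧·★♧█♧♠♧
???·♠♧♠·♧·♧
???♧♠██♠·█·
????··♧♠♧·♠
???????????
???????????

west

???????????
???????????
???????????
???█·♧█·♠♧?
???·♧·♠♢█♧█
???♧♧★♠♧█♧♠
???··♠♧♠·♧·
???·♧♠██♠·█
?????··♧♠♧·
???????????
???????????

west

???????????
???????????
???????????
???♠█·♧█·♠♧
???♧·♧·♠♢█♧
???♧♧★·♠♧█♧
???···♠♧♠·♧
???♧·♧♠██♠·
??????··♧♠♧
???????????
???????????

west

???????????
???????????
???????????
???·♠█·♧█·♠
???♧♧·♧·♠♢█
???♠♧★♧·♠♧█
???····♠♧♠·
???·♧·♧♠██♠
???????··♧♠
???????????
???????????

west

???????????
???????????
???????????
???♢·♠█·♧█·
???♠♧♧·♧·♠♢
???·♠★♧♧·♠♧
???♧····♠♧♠
???♧·♧·♧♠██
????????··♧
???????????
???????????

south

???????????
???????????
???♢·♠█·♧█·
???♠♧♧·♧·♠♢
???·♠♧♧♧·♠♧
???♧·★··♠♧♠
???♧·♧·♧♠██
???··♢♧♢··♧
???????????
???????????
???????????

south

???????????
???♢·♠█·♧█·
???♠♧♧·♧·♠♢
???·♠♧♧♧·♠♧
???♧····♠♧♠
???♧·★·♧♠██
???··♢♧♢··♧
???·♧♧█♧???
???????????
???????????
???????????

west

???????????
????♢·♠█·♧█
????♠♧♧·♧·♠
???♧·♠♧♧♧·♠
???♠♧····♠♧
???♧♧★♧·♧♠█
???█··♢♧♢··
???··♧♧█♧??
???????????
???????????
???????????

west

???????????
?????♢·♠█·♧
?????♠♧♧·♧·
???·♧·♠♧♧♧·
???♧♠♧····♠
???♢♧★·♧·♧♠
???♢█··♢♧♢·
???♧··♧♧█♧?
???????????
???????????
???????????

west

???????????
??????♢·♠█·
??????♠♧♧·♧
???··♧·♠♧♧♧
???♧♧♠♧····
???♧♢★♧·♧·♧
???♠♢█··♢♧♢
???♧♧··♧♧█♧
???????????
???????????
???????????

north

???????????
???????????
??????♢·♠█·
???♠♧·♠♧♧·♧
???··♧·♠♧♧♧
???♧♧★♧····
???♧♢♧♧·♧·♧
???♠♢█··♢♧♢
???♧♧··♧♧█♧
???????????
???????????

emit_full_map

???♢·♠█·♧█·♠♧?????
♠♧·♠♧♧·♧·♠♢█♧█♧·♠♠
··♧·♠♧♧♧·♠♧█♧♠♧·♧♠
♧♧★♧····♠♧♠·♧·♧♧·♧
♧♢♧♧·♧·♧♠██♠·█·♧·♧
♠♢█··♢♧♢··♧♠♧·♠♧♧♧
♧♧··♧♧█♧??????????

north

???????????
???????????
???????????
???♢█♧♢·♠█·
???♠♧·♠♧♧·♧
???··★·♠♧♧♧
???♧♧♠♧····
???♧♢♧♧·♧·♧
???♠♢█··♢♧♢
???♧♧··♧♧█♧
???????????

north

???????????
???????????
???????????
???·♠··♧???
???♢█♧♢·♠█·
???♠♧★♠♧♧·♧
???··♧·♠♧♧♧
???♧♧♠♧····
???♧♢♧♧·♧·♧
???♠♢█··♢♧♢
???♧♧··♧♧█♧

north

???????????
???????????
???????????
???♢♠♠♠·???
???·♠··♧???
???♢█★♢·♠█·
???♠♧·♠♧♧·♧
???··♧·♠♧♧♧
???♧♧♠♧····
???♧♢♧♧·♧·♧
???♠♢█··♢♧♢

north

???????????
???????????
???????????
???♠♠♧♧♧???
???♢♠♠♠·???
???·♠★·♧???
???♢█♧♢·♠█·
???♠♧·♠♧♧·♧
???··♧·♠♧♧♧
???♧♧♠♧····
???♧♢♧♧·♧·♧

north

???????????
???????????
???????????
???♧♢♠♠·???
???♠♠♧♧♧???
???♢♠★♠·???
???·♠··♧???
???♢█♧♢·♠█·
???♠♧·♠♧♧·♧
???··♧·♠♧♧♧
???♧♧♠♧····

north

???????????
???????????
???????????
???♧♧♠♢♧???
???♧♢♠♠·???
???♠♠★♧♧???
???♢♠♠♠·???
???·♠··♧???
???♢█♧♢·♠█·
???♠♧·♠♧♧·♧
???··♧·♠♧♧♧

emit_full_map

♧♧♠♢♧?????????????
♧♢♠♠·?????????????
♠♠★♧♧?????????????
♢♠♠♠·?????????????
·♠··♧?????????????
♢█♧♢·♠█·♧█·♠♧?????
♠♧·♠♧♧·♧·♠♢█♧█♧·♠♠
··♧·♠♧♧♧·♠♧█♧♠♧·♧♠
♧♧♠♧····♠♧♠·♧·♧♧·♧
♧♢♧♧·♧·♧♠██♠·█·♧·♧
♠♢█··♢♧♢··♧♠♧·♠♧♧♧
♧♧··♧♧█♧??????????


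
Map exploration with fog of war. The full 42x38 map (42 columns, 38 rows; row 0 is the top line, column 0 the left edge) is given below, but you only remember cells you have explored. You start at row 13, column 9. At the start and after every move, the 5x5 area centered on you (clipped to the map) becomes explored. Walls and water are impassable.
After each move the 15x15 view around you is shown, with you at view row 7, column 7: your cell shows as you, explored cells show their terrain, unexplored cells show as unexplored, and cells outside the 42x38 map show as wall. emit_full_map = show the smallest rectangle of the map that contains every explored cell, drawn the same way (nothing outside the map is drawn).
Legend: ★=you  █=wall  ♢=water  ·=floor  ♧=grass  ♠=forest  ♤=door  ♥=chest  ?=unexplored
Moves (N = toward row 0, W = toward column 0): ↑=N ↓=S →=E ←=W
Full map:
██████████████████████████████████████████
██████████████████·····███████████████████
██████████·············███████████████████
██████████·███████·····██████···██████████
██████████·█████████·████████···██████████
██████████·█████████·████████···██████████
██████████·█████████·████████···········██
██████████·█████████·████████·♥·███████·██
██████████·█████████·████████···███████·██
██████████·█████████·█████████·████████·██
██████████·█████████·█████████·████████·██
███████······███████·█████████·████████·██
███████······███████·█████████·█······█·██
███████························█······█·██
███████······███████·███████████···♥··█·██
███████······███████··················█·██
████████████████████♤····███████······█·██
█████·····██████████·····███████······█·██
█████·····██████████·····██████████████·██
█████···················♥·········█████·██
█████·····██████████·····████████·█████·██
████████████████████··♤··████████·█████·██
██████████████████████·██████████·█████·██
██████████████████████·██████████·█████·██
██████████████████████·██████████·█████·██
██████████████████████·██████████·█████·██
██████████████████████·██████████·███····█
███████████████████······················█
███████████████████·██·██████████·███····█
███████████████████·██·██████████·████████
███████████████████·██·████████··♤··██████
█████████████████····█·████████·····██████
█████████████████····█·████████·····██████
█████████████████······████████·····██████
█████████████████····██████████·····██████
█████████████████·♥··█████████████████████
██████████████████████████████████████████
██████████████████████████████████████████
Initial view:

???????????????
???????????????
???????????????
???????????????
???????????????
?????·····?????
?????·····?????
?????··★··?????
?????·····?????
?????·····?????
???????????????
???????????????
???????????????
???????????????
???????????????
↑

???????????????
???????????????
???????????????
???????????????
???????????????
?????███·█?????
?????·····?????
?????··★··?????
?????·····?????
?????·····?????
?????·····?????
???????????????
???????????????
???????????????
???????????????

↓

???????????????
???????????????
???????????????
???????????????
?????███·█?????
?????·····?????
?????·····?????
?????··★··?????
?????·····?????
?????·····?????
???????????????
???????????????
???????????????
???????????????
???????????????

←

???????????????
???????????????
???????????????
???????????????
??????███·█????
?????█·····????
?????█·····????
?????█·★···????
?????█·····????
?????█·····????
???????????????
???????????????
???????????????
???????????????
???????????????

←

???????????????
???????????????
???????????????
???????????????
???????███·█???
?????██·····???
?????██·····???
?????██★····???
?????██·····???
?????██·····???
???????????????
???????????????
???????????????
???????????????
???????????????

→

???????????????
???????????????
???????????????
???????????????
??????███·█????
????██·····????
????██·····????
????██·★···????
????██·····????
????██·····????
???????????????
???????????????
???????????????
???????????????
???????????????

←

???????????????
???????????????
???????????????
???????????????
???????███·█???
?????██·····???
?????██·····???
?????██★····???
?????██·····???
?????██·····???
???????????????
???????????????
???????????????
???????????????
???????????????

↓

???????????????
???????????????
???????????????
???????███·█???
?????██·····???
?????██·····???
?????██·····???
?????██★····???
?????██·····???
?????█████?????
???????????????
???????????????
???????????????
???????????????
???????????????

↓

???????????????
???????????????
???????███·█???
?????██·····???
?????██·····???
?????██·····???
?????██·····???
?????██★····???
?????█████?????
?????·····?????
???????????????
???????????????
???????????????
???????????????
???????????????

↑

???????????????
???????????????
???????????????
???????███·█???
?????██·····???
?????██·····???
?????██·····???
?????██★····???
?????██·····???
?????█████?????
?????·····?????
???????????????
???????????????
???????????????
???????????????

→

???????????????
???????????????
???????????????
??????███·█????
????██·····????
????██·····????
????██·····????
????██·★···????
????██·····????
????██████?????
????·····??????
???????????????
???????????????
???????????????
???????????????

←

???????????????
???????????????
???????????????
???????███·█???
?????██·····???
?????██·····???
?????██·····???
?????██★····???
?????██·····???
?????██████????
?????·····?????
???????????????
???????????????
???????????????
???????????????

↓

???????????????
???????????????
???????███·█???
?????██·····???
?????██·····???
?????██·····???
?????██·····???
?????██★····???
?????██████????
?????·····?????
???????????????
???????????????
???????????????
???????????????
???????????????

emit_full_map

??███·█
██·····
██·····
██·····
██·····
██★····
██████?
·····??

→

???????????????
???????????????
??????███·█????
????██·····????
????██·····????
????██·····????
????██·····????
????██·★···????
????██████?????
????·····█?????
???????????????
???????????????
???????????????
???????????????
???????????????

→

???????????????
???????????????
?????███·█?????
???██·····?????
???██·····?????
???██·····?????
???██·····?????
???██··★··?????
???███████?????
???·····██?????
???????????????
???????????????
???????????????
???????????????
???????????????

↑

???????????????
???????????????
???????????????
?????███·█?????
???██·····?????
???██·····?????
???██·····?????
???██··★··?????
???██·····?????
???███████?????
???·····██?????
???????????????
???????????????
???????????????
???????????????

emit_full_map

??███·█
██·····
██·····
██·····
██··★··
██·····
███████
·····██


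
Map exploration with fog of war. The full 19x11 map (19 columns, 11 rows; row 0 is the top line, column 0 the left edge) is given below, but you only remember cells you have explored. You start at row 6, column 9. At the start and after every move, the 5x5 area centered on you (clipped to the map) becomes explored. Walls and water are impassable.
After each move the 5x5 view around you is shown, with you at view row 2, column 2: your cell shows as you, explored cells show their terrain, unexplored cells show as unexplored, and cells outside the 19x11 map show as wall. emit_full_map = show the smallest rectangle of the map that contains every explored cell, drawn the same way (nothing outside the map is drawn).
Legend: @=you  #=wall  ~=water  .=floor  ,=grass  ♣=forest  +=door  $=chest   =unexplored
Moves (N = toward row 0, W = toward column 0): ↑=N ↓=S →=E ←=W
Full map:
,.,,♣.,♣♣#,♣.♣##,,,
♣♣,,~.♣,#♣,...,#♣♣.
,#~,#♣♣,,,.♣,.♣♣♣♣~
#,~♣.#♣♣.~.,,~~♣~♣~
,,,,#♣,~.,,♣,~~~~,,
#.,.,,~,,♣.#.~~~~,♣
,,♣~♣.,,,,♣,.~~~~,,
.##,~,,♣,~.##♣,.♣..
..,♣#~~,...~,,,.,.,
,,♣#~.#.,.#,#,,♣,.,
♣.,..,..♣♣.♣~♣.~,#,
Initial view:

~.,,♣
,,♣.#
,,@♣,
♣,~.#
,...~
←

,~.,,
~,,♣.
,,@,♣
,♣,~.
~,...

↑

♣♣.~.
,~.,,
~,@♣.
,,,,♣
,♣,~.

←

#♣♣.~
♣,~.,
,~@,♣
.,,,,
,,♣,~

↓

♣,~.,
,~,,♣
.,@,,
,,♣,~
~~,..

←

#♣,~.
,,~,,
♣.@,,
~,,♣,
#~~,.

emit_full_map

 #♣♣.~. 
#♣,~.,,♣
,,~,,♣.#
♣.@,,,♣,
~,,♣,~.#
#~~,...~

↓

,,~,,
♣.,,,
~,@♣,
#~~,.
~.#.,

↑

#♣,~.
,,~,,
♣.@,,
~,,♣,
#~~,.

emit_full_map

 #♣♣.~. 
#♣,~.,,♣
,,~,,♣.#
♣.@,,,♣,
~,,♣,~.#
#~~,...~
~.#.,   


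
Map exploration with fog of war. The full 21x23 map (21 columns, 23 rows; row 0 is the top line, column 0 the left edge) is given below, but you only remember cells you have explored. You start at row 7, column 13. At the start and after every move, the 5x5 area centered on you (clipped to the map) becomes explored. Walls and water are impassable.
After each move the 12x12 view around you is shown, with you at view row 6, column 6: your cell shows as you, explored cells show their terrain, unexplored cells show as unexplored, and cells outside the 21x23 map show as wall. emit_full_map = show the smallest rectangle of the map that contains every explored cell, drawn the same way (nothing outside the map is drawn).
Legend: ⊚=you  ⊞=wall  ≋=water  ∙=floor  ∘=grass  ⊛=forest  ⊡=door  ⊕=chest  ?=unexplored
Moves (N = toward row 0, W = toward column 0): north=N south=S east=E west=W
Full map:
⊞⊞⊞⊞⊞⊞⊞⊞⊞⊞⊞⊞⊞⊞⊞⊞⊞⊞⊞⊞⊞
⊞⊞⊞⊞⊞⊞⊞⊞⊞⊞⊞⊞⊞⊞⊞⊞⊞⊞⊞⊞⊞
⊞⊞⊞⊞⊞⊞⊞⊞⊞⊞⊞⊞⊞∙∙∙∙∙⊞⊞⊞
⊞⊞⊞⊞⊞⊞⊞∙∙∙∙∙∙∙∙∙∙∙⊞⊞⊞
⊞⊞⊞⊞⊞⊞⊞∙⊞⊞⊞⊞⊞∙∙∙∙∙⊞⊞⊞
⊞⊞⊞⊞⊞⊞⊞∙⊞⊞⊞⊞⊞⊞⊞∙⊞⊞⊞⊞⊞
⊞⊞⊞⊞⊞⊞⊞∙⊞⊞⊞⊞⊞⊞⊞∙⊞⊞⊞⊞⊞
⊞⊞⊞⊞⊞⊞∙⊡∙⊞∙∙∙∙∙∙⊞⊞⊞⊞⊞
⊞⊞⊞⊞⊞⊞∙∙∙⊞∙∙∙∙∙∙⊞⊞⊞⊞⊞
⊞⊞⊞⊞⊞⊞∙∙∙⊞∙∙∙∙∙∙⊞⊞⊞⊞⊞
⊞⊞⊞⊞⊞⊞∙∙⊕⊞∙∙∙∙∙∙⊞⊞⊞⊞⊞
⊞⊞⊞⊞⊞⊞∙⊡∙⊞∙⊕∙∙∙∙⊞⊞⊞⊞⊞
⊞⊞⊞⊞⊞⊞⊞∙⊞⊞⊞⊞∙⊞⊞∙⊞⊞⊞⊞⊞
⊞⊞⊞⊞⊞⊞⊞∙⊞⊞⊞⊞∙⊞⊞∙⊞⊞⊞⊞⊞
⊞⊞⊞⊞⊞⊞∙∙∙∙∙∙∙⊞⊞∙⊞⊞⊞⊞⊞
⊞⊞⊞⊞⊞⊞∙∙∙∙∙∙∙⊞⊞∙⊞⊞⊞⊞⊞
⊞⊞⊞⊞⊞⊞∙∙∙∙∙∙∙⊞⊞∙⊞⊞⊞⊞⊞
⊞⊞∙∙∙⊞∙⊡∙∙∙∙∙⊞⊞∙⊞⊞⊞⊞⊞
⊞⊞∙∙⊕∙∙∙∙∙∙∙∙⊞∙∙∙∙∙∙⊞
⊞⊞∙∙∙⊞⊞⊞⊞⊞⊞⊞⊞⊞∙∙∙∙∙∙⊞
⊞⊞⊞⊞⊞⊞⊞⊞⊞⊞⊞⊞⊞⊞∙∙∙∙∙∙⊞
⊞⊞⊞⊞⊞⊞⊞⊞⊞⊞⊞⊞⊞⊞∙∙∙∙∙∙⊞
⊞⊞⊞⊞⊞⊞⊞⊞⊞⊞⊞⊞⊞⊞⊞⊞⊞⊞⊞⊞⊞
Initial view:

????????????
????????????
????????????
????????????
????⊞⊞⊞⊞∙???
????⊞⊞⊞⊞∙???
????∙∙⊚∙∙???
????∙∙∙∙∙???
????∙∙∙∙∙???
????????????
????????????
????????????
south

????????????
????????????
????????????
????⊞⊞⊞⊞∙???
????⊞⊞⊞⊞∙???
????∙∙∙∙∙???
????∙∙⊚∙∙???
????∙∙∙∙∙???
????∙∙∙∙∙???
????????????
????????????
????????????

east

????????????
????????????
????????????
???⊞⊞⊞⊞∙????
???⊞⊞⊞⊞∙⊞???
???∙∙∙∙∙⊞???
???∙∙∙⊚∙⊞???
???∙∙∙∙∙⊞???
???∙∙∙∙∙⊞???
????????????
????????????
????????????

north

????????????
????????????
????????????
????????????
???⊞⊞⊞⊞∙⊞???
???⊞⊞⊞⊞∙⊞???
???∙∙∙⊚∙⊞???
???∙∙∙∙∙⊞???
???∙∙∙∙∙⊞???
???∙∙∙∙∙⊞???
????????????
????????????

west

????????????
????????????
????????????
????????????
????⊞⊞⊞⊞∙⊞??
????⊞⊞⊞⊞∙⊞??
????∙∙⊚∙∙⊞??
????∙∙∙∙∙⊞??
????∙∙∙∙∙⊞??
????∙∙∙∙∙⊞??
????????????
????????????

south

????????????
????????????
????????????
????⊞⊞⊞⊞∙⊞??
????⊞⊞⊞⊞∙⊞??
????∙∙∙∙∙⊞??
????∙∙⊚∙∙⊞??
????∙∙∙∙∙⊞??
????∙∙∙∙∙⊞??
????????????
????????????
????????????

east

????????????
????????????
????????????
???⊞⊞⊞⊞∙⊞???
???⊞⊞⊞⊞∙⊞???
???∙∙∙∙∙⊞???
???∙∙∙⊚∙⊞???
???∙∙∙∙∙⊞???
???∙∙∙∙∙⊞???
????????????
????????????
????????????

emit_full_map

⊞⊞⊞⊞∙⊞
⊞⊞⊞⊞∙⊞
∙∙∙∙∙⊞
∙∙∙⊚∙⊞
∙∙∙∙∙⊞
∙∙∙∙∙⊞

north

????????????
????????????
????????????
????????????
???⊞⊞⊞⊞∙⊞???
???⊞⊞⊞⊞∙⊞???
???∙∙∙⊚∙⊞???
???∙∙∙∙∙⊞???
???∙∙∙∙∙⊞???
???∙∙∙∙∙⊞???
????????????
????????????

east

????????????
????????????
????????????
????????????
??⊞⊞⊞⊞∙⊞⊞???
??⊞⊞⊞⊞∙⊞⊞???
??∙∙∙∙⊚⊞⊞???
??∙∙∙∙∙⊞⊞???
??∙∙∙∙∙⊞⊞???
??∙∙∙∙∙⊞????
????????????
????????????

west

????????????
????????????
????????????
????????????
???⊞⊞⊞⊞∙⊞⊞??
???⊞⊞⊞⊞∙⊞⊞??
???∙∙∙⊚∙⊞⊞??
???∙∙∙∙∙⊞⊞??
???∙∙∙∙∙⊞⊞??
???∙∙∙∙∙⊞???
????????????
????????????

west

????????????
????????????
????????????
????????????
????⊞⊞⊞⊞∙⊞⊞?
????⊞⊞⊞⊞∙⊞⊞?
????∙∙⊚∙∙⊞⊞?
????∙∙∙∙∙⊞⊞?
????∙∙∙∙∙⊞⊞?
????∙∙∙∙∙⊞??
????????????
????????????

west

????????????
????????????
????????????
????????????
????⊞⊞⊞⊞⊞∙⊞⊞
????⊞⊞⊞⊞⊞∙⊞⊞
????∙∙⊚∙∙∙⊞⊞
????∙∙∙∙∙∙⊞⊞
????∙∙∙∙∙∙⊞⊞
?????∙∙∙∙∙⊞?
????????????
????????????

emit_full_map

⊞⊞⊞⊞⊞∙⊞⊞
⊞⊞⊞⊞⊞∙⊞⊞
∙∙⊚∙∙∙⊞⊞
∙∙∙∙∙∙⊞⊞
∙∙∙∙∙∙⊞⊞
?∙∙∙∙∙⊞?

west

????????????
????????????
????????????
????????????
????⊞⊞⊞⊞⊞⊞∙⊞
????⊞⊞⊞⊞⊞⊞∙⊞
????⊞∙⊚∙∙∙∙⊞
????⊞∙∙∙∙∙∙⊞
????⊞∙∙∙∙∙∙⊞
??????∙∙∙∙∙⊞
????????????
????????????

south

????????????
????????????
????????????
????⊞⊞⊞⊞⊞⊞∙⊞
????⊞⊞⊞⊞⊞⊞∙⊞
????⊞∙∙∙∙∙∙⊞
????⊞∙⊚∙∙∙∙⊞
????⊞∙∙∙∙∙∙⊞
????⊞∙∙∙∙∙∙⊞
????????????
????????????
????????????

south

????????????
????????????
????⊞⊞⊞⊞⊞⊞∙⊞
????⊞⊞⊞⊞⊞⊞∙⊞
????⊞∙∙∙∙∙∙⊞
????⊞∙∙∙∙∙∙⊞
????⊞∙⊚∙∙∙∙⊞
????⊞∙∙∙∙∙∙⊞
????⊞∙⊕∙∙???
????????????
????????????
????????????

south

????????????
????⊞⊞⊞⊞⊞⊞∙⊞
????⊞⊞⊞⊞⊞⊞∙⊞
????⊞∙∙∙∙∙∙⊞
????⊞∙∙∙∙∙∙⊞
????⊞∙∙∙∙∙∙⊞
????⊞∙⊚∙∙∙∙⊞
????⊞∙⊕∙∙???
????⊞⊞⊞∙⊞???
????????????
????????????
????????????

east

????????????
???⊞⊞⊞⊞⊞⊞∙⊞⊞
???⊞⊞⊞⊞⊞⊞∙⊞⊞
???⊞∙∙∙∙∙∙⊞⊞
???⊞∙∙∙∙∙∙⊞⊞
???⊞∙∙∙∙∙∙⊞⊞
???⊞∙∙⊚∙∙∙⊞?
???⊞∙⊕∙∙∙???
???⊞⊞⊞∙⊞⊞???
????????????
????????????
????????????

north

????????????
????????????
???⊞⊞⊞⊞⊞⊞∙⊞⊞
???⊞⊞⊞⊞⊞⊞∙⊞⊞
???⊞∙∙∙∙∙∙⊞⊞
???⊞∙∙∙∙∙∙⊞⊞
???⊞∙∙⊚∙∙∙⊞⊞
???⊞∙∙∙∙∙∙⊞?
???⊞∙⊕∙∙∙???
???⊞⊞⊞∙⊞⊞???
????????????
????????????

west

????????????
????????????
????⊞⊞⊞⊞⊞⊞∙⊞
????⊞⊞⊞⊞⊞⊞∙⊞
????⊞∙∙∙∙∙∙⊞
????⊞∙∙∙∙∙∙⊞
????⊞∙⊚∙∙∙∙⊞
????⊞∙∙∙∙∙∙⊞
????⊞∙⊕∙∙∙??
????⊞⊞⊞∙⊞⊞??
????????????
????????????

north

????????????
????????????
????????????
????⊞⊞⊞⊞⊞⊞∙⊞
????⊞⊞⊞⊞⊞⊞∙⊞
????⊞∙∙∙∙∙∙⊞
????⊞∙⊚∙∙∙∙⊞
????⊞∙∙∙∙∙∙⊞
????⊞∙∙∙∙∙∙⊞
????⊞∙⊕∙∙∙??
????⊞⊞⊞∙⊞⊞??
????????????

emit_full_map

⊞⊞⊞⊞⊞⊞∙⊞⊞
⊞⊞⊞⊞⊞⊞∙⊞⊞
⊞∙∙∙∙∙∙⊞⊞
⊞∙⊚∙∙∙∙⊞⊞
⊞∙∙∙∙∙∙⊞⊞
⊞∙∙∙∙∙∙⊞?
⊞∙⊕∙∙∙???
⊞⊞⊞∙⊞⊞???

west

????????????
????????????
????????????
?????⊞⊞⊞⊞⊞⊞∙
????⊞⊞⊞⊞⊞⊞⊞∙
????∙⊞∙∙∙∙∙∙
????∙⊞⊚∙∙∙∙∙
????∙⊞∙∙∙∙∙∙
????⊕⊞∙∙∙∙∙∙
?????⊞∙⊕∙∙∙?
?????⊞⊞⊞∙⊞⊞?
????????????

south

????????????
????????????
?????⊞⊞⊞⊞⊞⊞∙
????⊞⊞⊞⊞⊞⊞⊞∙
????∙⊞∙∙∙∙∙∙
????∙⊞∙∙∙∙∙∙
????∙⊞⊚∙∙∙∙∙
????⊕⊞∙∙∙∙∙∙
????∙⊞∙⊕∙∙∙?
?????⊞⊞⊞∙⊞⊞?
????????????
????????????

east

????????????
????????????
????⊞⊞⊞⊞⊞⊞∙⊞
???⊞⊞⊞⊞⊞⊞⊞∙⊞
???∙⊞∙∙∙∙∙∙⊞
???∙⊞∙∙∙∙∙∙⊞
???∙⊞∙⊚∙∙∙∙⊞
???⊕⊞∙∙∙∙∙∙⊞
???∙⊞∙⊕∙∙∙??
????⊞⊞⊞∙⊞⊞??
????????????
????????????

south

????????????
????⊞⊞⊞⊞⊞⊞∙⊞
???⊞⊞⊞⊞⊞⊞⊞∙⊞
???∙⊞∙∙∙∙∙∙⊞
???∙⊞∙∙∙∙∙∙⊞
???∙⊞∙∙∙∙∙∙⊞
???⊕⊞∙⊚∙∙∙∙⊞
???∙⊞∙⊕∙∙∙??
????⊞⊞⊞∙⊞⊞??
????????????
????????????
????????????

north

????????????
????????????
????⊞⊞⊞⊞⊞⊞∙⊞
???⊞⊞⊞⊞⊞⊞⊞∙⊞
???∙⊞∙∙∙∙∙∙⊞
???∙⊞∙∙∙∙∙∙⊞
???∙⊞∙⊚∙∙∙∙⊞
???⊕⊞∙∙∙∙∙∙⊞
???∙⊞∙⊕∙∙∙??
????⊞⊞⊞∙⊞⊞??
????????????
????????????

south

????????????
????⊞⊞⊞⊞⊞⊞∙⊞
???⊞⊞⊞⊞⊞⊞⊞∙⊞
???∙⊞∙∙∙∙∙∙⊞
???∙⊞∙∙∙∙∙∙⊞
???∙⊞∙∙∙∙∙∙⊞
???⊕⊞∙⊚∙∙∙∙⊞
???∙⊞∙⊕∙∙∙??
????⊞⊞⊞∙⊞⊞??
????????????
????????????
????????????

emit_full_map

?⊞⊞⊞⊞⊞⊞∙⊞⊞
⊞⊞⊞⊞⊞⊞⊞∙⊞⊞
∙⊞∙∙∙∙∙∙⊞⊞
∙⊞∙∙∙∙∙∙⊞⊞
∙⊞∙∙∙∙∙∙⊞⊞
⊕⊞∙⊚∙∙∙∙⊞?
∙⊞∙⊕∙∙∙???
?⊞⊞⊞∙⊞⊞???
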